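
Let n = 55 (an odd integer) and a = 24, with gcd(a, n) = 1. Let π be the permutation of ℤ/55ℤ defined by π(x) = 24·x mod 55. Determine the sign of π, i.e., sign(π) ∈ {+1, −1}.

Start at x=31: 31 → 29 → 36 → 39 → 1 → 24 → 26 → … (one orbit).
Cycle lengths of π_24 on ℤ/55ℤ: [10, 10, 10, 10, 10, 2, 2, 1]; 8 cycles in total.
With 8 cycles on 55 points, sign = (−1)^{55−8} = -1.
Check: (24/55) = -1 by Zolotarev.

-1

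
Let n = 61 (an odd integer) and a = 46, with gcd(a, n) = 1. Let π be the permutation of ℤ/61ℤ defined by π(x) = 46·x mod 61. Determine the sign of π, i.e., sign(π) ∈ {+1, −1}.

+1

Orbit of 3 under x↦46x: [3, 16, 4, 1, 46, 42, 41]… (length divides ord_61(46)).
Cycle type of π: 30×2 + 1; total 3 cycles.
3 cycles on 61: each ℓ→(−1)^(ℓ−1), product (−1)^58 = +1.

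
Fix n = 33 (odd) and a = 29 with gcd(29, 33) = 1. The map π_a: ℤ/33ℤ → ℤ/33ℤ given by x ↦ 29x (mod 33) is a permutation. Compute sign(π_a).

Trace 16: π^k(16) = [16, 2, 25, 32, 4, 17, 31] for k=0..6.
5 cycles of lengths [10, 10, 10, 2, 1].
With 5 cycles on 33 points, sign = (−1)^{33−5} = +1.

+1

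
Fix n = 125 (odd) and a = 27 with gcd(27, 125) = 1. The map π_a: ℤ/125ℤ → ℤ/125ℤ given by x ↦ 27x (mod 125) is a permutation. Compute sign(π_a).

Orbit of 94 under x↦27x: [94, 38, 26, 77, 79, 8, 91]… (length divides ord_125(27)).
Decompose π into cycles: lengths [100, 20, 4, 1] (4 cycles, including the fixed point 0).
4 cycles on 125: each ℓ→(−1)^(ℓ−1), product (−1)^121 = -1.
(27|125)_J = -1 (Zolotarev's lemma cross-check).

-1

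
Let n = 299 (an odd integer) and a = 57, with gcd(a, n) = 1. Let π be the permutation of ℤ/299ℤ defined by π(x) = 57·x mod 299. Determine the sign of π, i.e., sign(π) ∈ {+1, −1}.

Start at x=148: 148 → 64 → 60 → 131 → 291 → 142 → 21 → … (one orbit).
The orbit structure of x ↦ 57x mod 299: 11 orbits of sizes [44, 44, 44, 44, 44, 44, 22, 4, 4, 4, 1].
sign(π) = (−1)^{n − #cycles} = (−1)^{299−11} = (−1)^288 = +1.
Check: (57/299) = +1 by Zolotarev.

+1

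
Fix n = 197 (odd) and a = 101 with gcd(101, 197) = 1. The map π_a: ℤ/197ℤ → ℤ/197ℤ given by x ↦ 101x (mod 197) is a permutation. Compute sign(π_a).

Start at x=61: 61 → 54 → 135 → 42 → 105 → 164 → 16 → … (one orbit).
Decompose π into cycles: lengths [49, 49, 49, 49, 1] (5 cycles, including the fixed point 0).
sign(π) = (−1)^{n − #cycles} = (−1)^{197−5} = (−1)^192 = +1.
The Jacobi symbol (101|197) = +1 (Zolotarev) agrees.

+1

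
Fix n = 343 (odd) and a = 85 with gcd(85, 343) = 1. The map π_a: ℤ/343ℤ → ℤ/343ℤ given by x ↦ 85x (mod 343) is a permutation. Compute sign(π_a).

Trace 316: π^k(316) = [316, 106, 92, 274, 309, 197, 281] for k=0..6.
Decompose π into cycles: lengths [49, 49, 49, 49, 49, 49, 7, 7, 7, 7, 7, 7, 1, 1, 1, 1, 1, 1, 1] (19 cycles, including the fixed point 0).
343 − 19 = 324 transpositions; sign(π) = (−1)^324 = +1.
Via Zolotarev, sign(π_{85}) = (85|343) = +1.

+1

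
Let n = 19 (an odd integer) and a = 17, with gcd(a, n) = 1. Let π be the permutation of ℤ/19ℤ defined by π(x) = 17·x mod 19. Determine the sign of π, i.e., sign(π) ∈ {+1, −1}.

Start at x=5: 5 → 9 → 1 → 17 → 4 → 11 → 16 → … (one orbit).
π_17 has 3 disjoint cycles with lengths [9, 9, 1] on {0,…,18}.
With 3 cycles on 19 points, sign = (−1)^{19−3} = +1.
(17|19)_J = +1 (Zolotarev's lemma cross-check).

+1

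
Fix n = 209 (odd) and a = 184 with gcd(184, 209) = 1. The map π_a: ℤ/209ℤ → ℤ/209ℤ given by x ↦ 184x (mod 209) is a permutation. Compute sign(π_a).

+1

Start at x=82: 82 → 40 → 45 → 129 → 119 → 160 → 180 → … (one orbit).
Cycle lengths of π_184 on ℤ/209ℤ: [90, 90, 18, 10, 1]; 5 cycles in total.
With 5 cycles on 209 points, sign = (−1)^{209−5} = +1.
The Jacobi symbol (184|209) = +1 (Zolotarev) agrees.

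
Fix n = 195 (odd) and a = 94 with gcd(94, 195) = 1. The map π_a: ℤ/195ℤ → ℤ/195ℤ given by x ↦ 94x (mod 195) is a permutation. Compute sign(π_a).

Trace 94: π^k(94) = [94, 61, 79, 16, 139, 1] for k=0..5.
Cycle type of π: 6×24 + 3×12 + 2×6 + 1×3; total 45 cycles.
195 − 45 = 150 transpositions; sign(π) = (−1)^150 = +1.
Zolotarev: (94|195) = +1, matching the cycle-count sign.

+1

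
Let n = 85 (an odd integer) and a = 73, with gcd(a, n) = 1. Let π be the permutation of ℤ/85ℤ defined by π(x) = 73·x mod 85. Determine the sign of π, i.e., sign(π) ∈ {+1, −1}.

Trace 7: π^k(7) = [7, 1, 73, 59, 57, 81, 48] for k=0..6.
7 cycles of lengths [16, 16, 16, 16, 16, 4, 1].
n − c = 85 − 7 = 78; sign = (−1)^78 = +1.
Via Zolotarev, sign(π_{73}) = (73|85) = +1.

+1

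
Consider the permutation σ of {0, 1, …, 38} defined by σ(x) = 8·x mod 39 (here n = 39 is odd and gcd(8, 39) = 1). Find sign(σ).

Trace 1: π^k(1) = [1, 8, 25, 5] for k=0..3.
Cycle lengths of π_8 on ℤ/39ℤ: [4, 4, 4, 4, 4, 4, 4, 4, 4, 2, 1]; 11 cycles in total.
With 11 cycles on 39 points, sign = (−1)^{39−11} = +1.

+1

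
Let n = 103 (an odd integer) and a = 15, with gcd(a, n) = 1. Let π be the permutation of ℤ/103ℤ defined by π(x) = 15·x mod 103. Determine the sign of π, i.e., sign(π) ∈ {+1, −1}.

Start at x=59: 59 → 61 → 91 → 26 → 81 → 82 → 97 → … (one orbit).
Cycle lengths of π_15 on ℤ/103ℤ: [51, 51, 1]; 3 cycles in total.
3 cycles on 103: each ℓ→(−1)^(ℓ−1), product (−1)^100 = +1.
The Jacobi symbol (15|103) = +1 (Zolotarev) agrees.

+1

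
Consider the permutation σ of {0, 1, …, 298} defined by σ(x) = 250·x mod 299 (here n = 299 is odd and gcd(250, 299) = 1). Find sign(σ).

-1

Orbit of 250 under x↦250x: [250, 9, 157, 81, 217, 131, 159]… (length divides ord_299(250)).
Cycle lengths of π_250 on ℤ/299ℤ: [66, 66, 66, 66, 22, 3, 3, 3, 3, 1]; 10 cycles in total.
299 − 10 = 289 transpositions; sign(π) = (−1)^289 = -1.
Via Zolotarev, sign(π_{250}) = (250|299) = -1.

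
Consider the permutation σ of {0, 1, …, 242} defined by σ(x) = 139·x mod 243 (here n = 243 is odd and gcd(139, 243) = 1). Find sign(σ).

Start at x=130: 130 → 88 → 82 → 220 → 205 → 64 → 148 → … (one orbit).
Cycle lengths of π_139 on ℤ/243ℤ: [81, 81, 27, 27, 9, 9, 3, 3, 1, 1, 1]; 11 cycles in total.
n − c = 243 − 11 = 232; sign = (−1)^232 = +1.

+1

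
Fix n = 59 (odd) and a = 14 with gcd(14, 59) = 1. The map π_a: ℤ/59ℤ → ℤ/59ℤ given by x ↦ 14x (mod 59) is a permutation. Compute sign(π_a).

Trace 15: π^k(15) = [15, 33, 49, 37, 46, 54, 48] for k=0..6.
π_14 has 2 disjoint cycles with lengths [58, 1] on {0,…,58}.
n − c = 59 − 2 = 57; sign = (−1)^57 = -1.

-1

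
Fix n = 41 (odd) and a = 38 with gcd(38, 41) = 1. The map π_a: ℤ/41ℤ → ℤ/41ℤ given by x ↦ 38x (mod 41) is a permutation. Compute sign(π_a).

-1

Trace 14: π^k(14) = [14, 40, 3, 32, 27, 1, 38] for k=0..6.
The orbit structure of x ↦ 38x mod 41: 6 orbits of sizes [8, 8, 8, 8, 8, 1].
n − c = 41 − 6 = 35; sign = (−1)^35 = -1.
The Jacobi symbol (38|41) = -1 (Zolotarev) agrees.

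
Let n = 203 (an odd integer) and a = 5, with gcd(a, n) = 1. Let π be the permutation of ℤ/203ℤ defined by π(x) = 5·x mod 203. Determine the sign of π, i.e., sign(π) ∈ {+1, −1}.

Start at x=5: 5 → 25 → 125 → 16 → 80 → 197 → 173 → … (one orbit).
Cycle type of π: 42×4 + 14×2 + 6 + 1; total 8 cycles.
sign(π) = (−1)^{n − #cycles} = (−1)^{203−8} = (−1)^195 = -1.
(5|203)_J = -1 (Zolotarev's lemma cross-check).

-1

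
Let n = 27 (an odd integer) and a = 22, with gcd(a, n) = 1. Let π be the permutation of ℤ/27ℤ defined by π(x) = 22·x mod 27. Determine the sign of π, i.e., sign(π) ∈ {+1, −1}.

+1

Orbit of 25 under x↦22x: [25, 10, 4, 7, 19, 13, 16]… (length divides ord_27(22)).
The orbit structure of x ↦ 22x mod 27: 7 orbits of sizes [9, 9, 3, 3, 1, 1, 1].
n − c = 27 − 7 = 20; sign = (−1)^20 = +1.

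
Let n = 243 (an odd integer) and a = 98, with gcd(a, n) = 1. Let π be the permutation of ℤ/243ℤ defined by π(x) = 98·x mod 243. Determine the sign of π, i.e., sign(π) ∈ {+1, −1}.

Start at x=145: 145 → 116 → 190 → 152 → 73 → 107 → 37 → … (one orbit).
π_98 has 14 disjoint cycles with lengths [54, 54, 54, 18, 18, 18, 6, 6, 6, 2, 2, 2, 2, 1] on {0,…,242}.
With 14 cycles on 243 points, sign = (−1)^{243−14} = -1.
The Jacobi symbol (98|243) = -1 (Zolotarev) agrees.

-1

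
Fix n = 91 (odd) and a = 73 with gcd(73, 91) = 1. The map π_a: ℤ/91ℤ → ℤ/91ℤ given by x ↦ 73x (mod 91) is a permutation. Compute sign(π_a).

+1

Orbit of 51 under x↦73x: [51, 83, 53, 47, 64, 31, 79]… (length divides ord_91(73)).
π_73 has 11 disjoint cycles with lengths [12, 12, 12, 12, 12, 12, 6, 4, 4, 4, 1] on {0,…,90}.
11 cycles on 91: each ℓ→(−1)^(ℓ−1), product (−1)^80 = +1.
Check: (73/91) = +1 by Zolotarev.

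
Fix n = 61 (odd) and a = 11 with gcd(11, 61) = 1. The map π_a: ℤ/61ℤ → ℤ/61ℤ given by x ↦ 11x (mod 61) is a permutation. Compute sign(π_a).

-1

Start at x=50: 50 → 1 → 11 → 60 → 50 (one orbit).
16 cycles of lengths [4, 4, 4, 4, 4, 4, 4, 4, 4, 4, 4, 4, 4, 4, 4, 1].
61 − 16 = 45 transpositions; sign(π) = (−1)^45 = -1.
Zolotarev: (11|61) = -1, matching the cycle-count sign.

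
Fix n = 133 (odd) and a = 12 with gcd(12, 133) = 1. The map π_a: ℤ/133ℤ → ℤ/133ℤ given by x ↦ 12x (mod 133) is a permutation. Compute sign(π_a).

+1

Start at x=121: 121 → 122 → 1 → 12 → 11 → 132 → 121 (one orbit).
The orbit structure of x ↦ 12x mod 133: 23 orbits of sizes [6, 6, 6, 6, 6, 6, 6, 6, 6, 6, 6, 6, 6, 6, 6, 6, 6, 6, 6, 6, 6, 6, 1].
Σ(ℓ_i−1) = 133−23 = 110; sign = (−1)^110 = +1.
Check: (12/133) = +1 by Zolotarev.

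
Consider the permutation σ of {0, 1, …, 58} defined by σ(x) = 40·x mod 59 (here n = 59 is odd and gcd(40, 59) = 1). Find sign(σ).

-1

Orbit of 41 under x↦40x: [41, 47, 51, 34, 3, 2, 21]… (length divides ord_59(40)).
The orbit structure of x ↦ 40x mod 59: 2 orbits of sizes [58, 1].
Σ(ℓ_i−1) = 59−2 = 57; sign = (−1)^57 = -1.
The Jacobi symbol (40|59) = -1 (Zolotarev) agrees.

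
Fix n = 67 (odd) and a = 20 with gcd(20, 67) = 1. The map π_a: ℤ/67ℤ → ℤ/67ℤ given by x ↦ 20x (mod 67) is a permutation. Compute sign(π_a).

-1

Start at x=4: 4 → 13 → 59 → 41 → 16 → 52 → 35 → … (one orbit).
Decompose π into cycles: lengths [66, 1] (2 cycles, including the fixed point 0).
Σ(ℓ_i−1) = 67−2 = 65; sign = (−1)^65 = -1.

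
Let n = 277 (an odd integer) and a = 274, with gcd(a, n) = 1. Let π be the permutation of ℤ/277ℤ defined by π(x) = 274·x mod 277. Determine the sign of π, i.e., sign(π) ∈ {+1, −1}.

+1

Trace 213: π^k(213) = [213, 192, 255, 66, 79, 40, 157] for k=0..6.
3 cycles of lengths [138, 138, 1].
Σ(ℓ_i−1) = 277−3 = 274; sign = (−1)^274 = +1.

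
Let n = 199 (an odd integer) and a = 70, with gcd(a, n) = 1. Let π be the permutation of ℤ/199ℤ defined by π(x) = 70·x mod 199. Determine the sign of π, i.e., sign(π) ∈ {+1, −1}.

Trace 175: π^k(175) = [175, 111, 9, 33, 121, 112, 79] for k=0..6.
π_70 has 3 disjoint cycles with lengths [99, 99, 1] on {0,…,198}.
199 − 3 = 196 transpositions; sign(π) = (−1)^196 = +1.
(70|199)_J = +1 (Zolotarev's lemma cross-check).

+1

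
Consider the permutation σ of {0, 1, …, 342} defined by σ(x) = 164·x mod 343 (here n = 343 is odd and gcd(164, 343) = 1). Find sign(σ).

-1

Orbit of 170 under x↦164x: [170, 97, 130, 54, 281, 122, 114]… (length divides ord_343(164)).
4 cycles of lengths [294, 42, 6, 1].
sign(π) = (−1)^{n − #cycles} = (−1)^{343−4} = (−1)^339 = -1.
Via Zolotarev, sign(π_{164}) = (164|343) = -1.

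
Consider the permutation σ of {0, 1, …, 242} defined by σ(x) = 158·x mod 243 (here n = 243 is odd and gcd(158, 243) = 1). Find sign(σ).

-1

Start at x=148: 148 → 56 → 100 → 5 → 61 → 161 → 166 → … (one orbit).
The orbit structure of x ↦ 158x mod 243: 6 orbits of sizes [162, 54, 18, 6, 2, 1].
Σ(ℓ_i−1) = 243−6 = 237; sign = (−1)^237 = -1.
The Jacobi symbol (158|243) = -1 (Zolotarev) agrees.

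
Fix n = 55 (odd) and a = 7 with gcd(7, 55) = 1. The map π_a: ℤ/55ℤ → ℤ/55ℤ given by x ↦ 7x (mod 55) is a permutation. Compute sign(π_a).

Trace 26: π^k(26) = [26, 17, 9, 8, 1, 7, 49] for k=0..6.
π_7 has 5 disjoint cycles with lengths [20, 20, 10, 4, 1] on {0,…,54}.
n − c = 55 − 5 = 50; sign = (−1)^50 = +1.
(7|55)_J = +1 (Zolotarev's lemma cross-check).

+1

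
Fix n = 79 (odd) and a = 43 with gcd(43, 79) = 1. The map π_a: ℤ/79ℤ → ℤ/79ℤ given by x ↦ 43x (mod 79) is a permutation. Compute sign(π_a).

-1

Orbit of 58 under x↦43x: [58, 45, 39, 18, 63, 23, 41]… (length divides ord_79(43)).
Decompose π into cycles: lengths [78, 1] (2 cycles, including the fixed point 0).
n − c = 79 − 2 = 77; sign = (−1)^77 = -1.
Via Zolotarev, sign(π_{43}) = (43|79) = -1.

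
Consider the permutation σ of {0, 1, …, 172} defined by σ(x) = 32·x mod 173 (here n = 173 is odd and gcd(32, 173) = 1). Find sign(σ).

Orbit of 162 under x↦32x: [162, 167, 154, 84, 93, 35, 82]… (length divides ord_173(32)).
Cycle lengths of π_32 on ℤ/173ℤ: [172, 1]; 2 cycles in total.
n − c = 173 − 2 = 171; sign = (−1)^171 = -1.
The Jacobi symbol (32|173) = -1 (Zolotarev) agrees.

-1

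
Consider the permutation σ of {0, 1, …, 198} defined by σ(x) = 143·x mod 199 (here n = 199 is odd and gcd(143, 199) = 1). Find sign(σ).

Start at x=139: 139 → 176 → 94 → 109 → 65 → 141 → 64 → … (one orbit).
Decompose π into cycles: lengths [198, 1] (2 cycles, including the fixed point 0).
With 2 cycles on 199 points, sign = (−1)^{199−2} = -1.

-1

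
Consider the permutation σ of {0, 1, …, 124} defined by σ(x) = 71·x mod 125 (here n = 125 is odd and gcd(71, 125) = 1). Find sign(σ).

+1

Start at x=41: 41 → 36 → 56 → 101 → 46 → 16 → 11 → … (one orbit).
π_71 has 13 disjoint cycles with lengths [25, 25, 25, 25, 5, 5, 5, 5, 1, 1, 1, 1, 1] on {0,…,124}.
125 − 13 = 112 transpositions; sign(π) = (−1)^112 = +1.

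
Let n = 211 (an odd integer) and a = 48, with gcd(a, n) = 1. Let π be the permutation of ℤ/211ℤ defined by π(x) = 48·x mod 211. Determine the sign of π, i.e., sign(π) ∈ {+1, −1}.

-1

Orbit of 15 under x↦48x: [15, 87, 167, 209, 115, 34, 155]… (length divides ord_211(48)).
2 cycles of lengths [210, 1].
With 2 cycles on 211 points, sign = (−1)^{211−2} = -1.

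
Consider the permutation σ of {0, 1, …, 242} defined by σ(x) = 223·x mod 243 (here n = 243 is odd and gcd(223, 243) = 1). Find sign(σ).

+1

Trace 202: π^k(202) = [202, 91, 124, 193, 28, 169, 22] for k=0..6.
11 cycles of lengths [81, 81, 27, 27, 9, 9, 3, 3, 1, 1, 1].
With 11 cycles on 243 points, sign = (−1)^{243−11} = +1.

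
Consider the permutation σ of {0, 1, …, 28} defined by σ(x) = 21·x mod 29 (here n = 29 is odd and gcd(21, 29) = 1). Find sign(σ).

Orbit of 23 under x↦21x: [23, 19, 22, 27, 16, 17, 9]… (length divides ord_29(21)).
Cycle type of π: 28 + 1; total 2 cycles.
Σ(ℓ_i−1) = 29−2 = 27; sign = (−1)^27 = -1.
Zolotarev: (21|29) = -1, matching the cycle-count sign.

-1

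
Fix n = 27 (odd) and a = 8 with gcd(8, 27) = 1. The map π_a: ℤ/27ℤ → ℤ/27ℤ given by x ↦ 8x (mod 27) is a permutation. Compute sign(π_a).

Orbit of 8 under x↦8x: [8, 10, 26, 19, 17, 1]… (length divides ord_27(8)).
π_8 has 8 disjoint cycles with lengths [6, 6, 6, 2, 2, 2, 2, 1] on {0,…,26}.
n − c = 27 − 8 = 19; sign = (−1)^19 = -1.

-1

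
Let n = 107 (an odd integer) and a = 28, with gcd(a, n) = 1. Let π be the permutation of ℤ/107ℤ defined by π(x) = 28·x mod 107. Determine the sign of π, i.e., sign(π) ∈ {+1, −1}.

Start at x=92: 92 → 8 → 10 → 66 → 29 → 63 → 52 → … (one orbit).
π_28 has 2 disjoint cycles with lengths [106, 1] on {0,…,106}.
107 − 2 = 105 transpositions; sign(π) = (−1)^105 = -1.

-1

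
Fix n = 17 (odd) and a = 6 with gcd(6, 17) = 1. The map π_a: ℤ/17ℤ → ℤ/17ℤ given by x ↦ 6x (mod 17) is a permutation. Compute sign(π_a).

Trace 3: π^k(3) = [3, 1, 6, 2, 12, 4, 7] for k=0..6.
Decompose π into cycles: lengths [16, 1] (2 cycles, including the fixed point 0).
With 2 cycles on 17 points, sign = (−1)^{17−2} = -1.
The Jacobi symbol (6|17) = -1 (Zolotarev) agrees.

-1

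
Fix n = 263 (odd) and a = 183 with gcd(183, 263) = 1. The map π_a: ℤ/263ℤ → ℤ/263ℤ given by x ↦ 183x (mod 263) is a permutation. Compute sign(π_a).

Orbit of 69 under x↦183x: [69, 3, 23, 1, 183, 88, 61]… (length divides ord_263(183)).
The orbit structure of x ↦ 183x mod 263: 3 orbits of sizes [131, 131, 1].
Σ(ℓ_i−1) = 263−3 = 260; sign = (−1)^260 = +1.

+1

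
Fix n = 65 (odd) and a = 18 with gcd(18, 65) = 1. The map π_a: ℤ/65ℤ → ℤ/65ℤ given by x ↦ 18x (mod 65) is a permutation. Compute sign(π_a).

+1

Start at x=18: 18 → 64 → 47 → 1 → 18 (one orbit).
The orbit structure of x ↦ 18x mod 65: 17 orbits of sizes [4, 4, 4, 4, 4, 4, 4, 4, 4, 4, 4, 4, 4, 4, 4, 4, 1].
65 − 17 = 48 transpositions; sign(π) = (−1)^48 = +1.
(18|65)_J = +1 (Zolotarev's lemma cross-check).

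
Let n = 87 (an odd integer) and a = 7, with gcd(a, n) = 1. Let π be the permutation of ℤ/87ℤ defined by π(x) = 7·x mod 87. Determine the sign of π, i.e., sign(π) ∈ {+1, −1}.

+1

Orbit of 49 under x↦7x: [49, 82, 52, 16, 25, 1, 7]… (length divides ord_87(7)).
15 cycles of lengths [7, 7, 7, 7, 7, 7, 7, 7, 7, 7, 7, 7, 1, 1, 1].
n − c = 87 − 15 = 72; sign = (−1)^72 = +1.
(7|87)_J = +1 (Zolotarev's lemma cross-check).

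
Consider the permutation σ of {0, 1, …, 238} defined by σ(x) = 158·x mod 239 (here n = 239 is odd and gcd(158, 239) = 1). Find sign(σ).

Orbit of 151 under x↦158x: [151, 197, 56, 5, 73, 62, 236]… (length divides ord_239(158)).
2 cycles of lengths [238, 1].
Σ(ℓ_i−1) = 239−2 = 237; sign = (−1)^237 = -1.
Via Zolotarev, sign(π_{158}) = (158|239) = -1.

-1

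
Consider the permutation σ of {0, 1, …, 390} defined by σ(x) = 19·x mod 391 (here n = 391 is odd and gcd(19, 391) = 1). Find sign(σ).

Trace 247: π^k(247) = [247, 1, 19, 361, 212, 118, 287] for k=0..6.
The orbit structure of x ↦ 19x mod 391: 8 orbits of sizes [88, 88, 88, 88, 22, 8, 8, 1].
sign(π) = (−1)^{n − #cycles} = (−1)^{391−8} = (−1)^383 = -1.
Via Zolotarev, sign(π_{19}) = (19|391) = -1.

-1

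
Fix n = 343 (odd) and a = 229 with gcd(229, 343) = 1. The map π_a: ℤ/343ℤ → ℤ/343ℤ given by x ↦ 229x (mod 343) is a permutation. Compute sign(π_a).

-1

Start at x=115: 115 → 267 → 89 → 144 → 48 → 16 → 234 → … (one orbit).
Cycle lengths of π_229 on ℤ/343ℤ: [294, 42, 6, 1]; 4 cycles in total.
With 4 cycles on 343 points, sign = (−1)^{343−4} = -1.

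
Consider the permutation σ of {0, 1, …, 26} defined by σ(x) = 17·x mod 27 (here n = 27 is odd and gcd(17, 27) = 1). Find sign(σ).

-1

Orbit of 17 under x↦17x: [17, 19, 26, 10, 8, 1]… (length divides ord_27(17)).
8 cycles of lengths [6, 6, 6, 2, 2, 2, 2, 1].
8 cycles on 27: each ℓ→(−1)^(ℓ−1), product (−1)^19 = -1.
The Jacobi symbol (17|27) = -1 (Zolotarev) agrees.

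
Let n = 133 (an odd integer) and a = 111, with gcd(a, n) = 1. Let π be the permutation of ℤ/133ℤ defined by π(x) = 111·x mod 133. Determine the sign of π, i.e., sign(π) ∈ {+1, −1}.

Trace 43: π^k(43) = [43, 118, 64, 55, 120, 20, 92] for k=0..6.
Cycle type of π: 18×6 + 9×2 + 2×3 + 1; total 12 cycles.
Σ(ℓ_i−1) = 133−12 = 121; sign = (−1)^121 = -1.

-1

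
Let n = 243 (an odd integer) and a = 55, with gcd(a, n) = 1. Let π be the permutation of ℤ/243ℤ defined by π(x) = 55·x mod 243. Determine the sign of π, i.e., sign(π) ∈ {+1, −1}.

+1

Start at x=55: 55 → 109 → 163 → 217 → 28 → 82 → 136 → … (one orbit).
63 cycles of lengths [9, 9, 9, 9, 9, 9, 9, 9, 9, 9, 9, 9, 9, 9, 9, 9, 9, 9, 3, 3, 3, 3, 3, 3, 3, 3, 3, 3, 3, 3, 3, 3, 3, 3, 3, 3, 1, 1, 1, 1, 1, 1, 1, 1, 1, 1, 1, 1, 1, 1, 1, 1, 1, 1, 1, 1, 1, 1, 1, 1, 1, 1, 1].
sign(π) = (−1)^{n − #cycles} = (−1)^{243−63} = (−1)^180 = +1.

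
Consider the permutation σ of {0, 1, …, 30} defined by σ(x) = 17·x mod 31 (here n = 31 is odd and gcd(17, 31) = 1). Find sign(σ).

Orbit of 6 under x↦17x: [6, 9, 29, 28, 11, 1, 17]… (length divides ord_31(17)).
The orbit structure of x ↦ 17x mod 31: 2 orbits of sizes [30, 1].
With 2 cycles on 31 points, sign = (−1)^{31−2} = -1.
Zolotarev: (17|31) = -1, matching the cycle-count sign.

-1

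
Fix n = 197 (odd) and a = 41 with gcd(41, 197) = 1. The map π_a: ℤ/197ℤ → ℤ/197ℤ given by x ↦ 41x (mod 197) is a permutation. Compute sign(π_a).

Orbit of 49 under x↦41x: [49, 39, 23, 155, 51, 121, 36]… (length divides ord_197(41)).
Cycle lengths of π_41 on ℤ/197ℤ: [98, 98, 1]; 3 cycles in total.
Σ(ℓ_i−1) = 197−3 = 194; sign = (−1)^194 = +1.

+1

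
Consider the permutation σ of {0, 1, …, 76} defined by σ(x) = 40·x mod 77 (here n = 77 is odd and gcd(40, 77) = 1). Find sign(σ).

+1

Trace 67: π^k(67) = [67, 62, 16, 24, 36, 54, 4] for k=0..6.
5 cycles of lengths [30, 30, 10, 6, 1].
n − c = 77 − 5 = 72; sign = (−1)^72 = +1.
Check: (40/77) = +1 by Zolotarev.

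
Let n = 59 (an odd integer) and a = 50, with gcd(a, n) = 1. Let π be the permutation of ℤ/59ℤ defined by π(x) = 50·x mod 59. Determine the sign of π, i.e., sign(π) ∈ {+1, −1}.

Trace 16: π^k(16) = [16, 33, 57, 18, 15, 42, 35] for k=0..6.
The orbit structure of x ↦ 50x mod 59: 2 orbits of sizes [58, 1].
sign(π) = (−1)^{n − #cycles} = (−1)^{59−2} = (−1)^57 = -1.
The Jacobi symbol (50|59) = -1 (Zolotarev) agrees.

-1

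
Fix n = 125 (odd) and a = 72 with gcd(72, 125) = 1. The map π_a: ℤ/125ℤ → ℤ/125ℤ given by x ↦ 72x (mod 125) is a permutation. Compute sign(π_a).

-1

Trace 92: π^k(92) = [92, 124, 53, 66, 2, 19, 118] for k=0..6.
Cycle lengths of π_72 on ℤ/125ℤ: [100, 20, 4, 1]; 4 cycles in total.
4 cycles on 125: each ℓ→(−1)^(ℓ−1), product (−1)^121 = -1.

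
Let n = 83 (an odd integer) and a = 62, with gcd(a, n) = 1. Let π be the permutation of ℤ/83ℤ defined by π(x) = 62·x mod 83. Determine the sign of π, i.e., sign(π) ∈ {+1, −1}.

-1

Trace 48: π^k(48) = [48, 71, 3, 20, 78, 22, 36] for k=0..6.
The orbit structure of x ↦ 62x mod 83: 2 orbits of sizes [82, 1].
With 2 cycles on 83 points, sign = (−1)^{83−2} = -1.
Zolotarev: (62|83) = -1, matching the cycle-count sign.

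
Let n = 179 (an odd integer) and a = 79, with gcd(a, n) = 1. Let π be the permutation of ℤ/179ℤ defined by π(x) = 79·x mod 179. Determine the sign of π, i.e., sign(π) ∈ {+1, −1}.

-1

Orbit of 113 under x↦79x: [113, 156, 152, 15, 111, 177, 21]… (length divides ord_179(79)).
Decompose π into cycles: lengths [178, 1] (2 cycles, including the fixed point 0).
n − c = 179 − 2 = 177; sign = (−1)^177 = -1.
(79|179)_J = -1 (Zolotarev's lemma cross-check).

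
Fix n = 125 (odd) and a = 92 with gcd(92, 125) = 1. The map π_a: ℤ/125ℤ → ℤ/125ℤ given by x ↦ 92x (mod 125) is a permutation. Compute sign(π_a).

Trace 43: π^k(43) = [43, 81, 77, 84, 103, 101, 42] for k=0..6.
Decompose π into cycles: lengths [100, 20, 4, 1] (4 cycles, including the fixed point 0).
Σ(ℓ_i−1) = 125−4 = 121; sign = (−1)^121 = -1.

-1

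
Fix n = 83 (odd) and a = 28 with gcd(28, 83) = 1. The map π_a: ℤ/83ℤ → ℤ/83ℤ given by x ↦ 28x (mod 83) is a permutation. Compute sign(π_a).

+1

Trace 10: π^k(10) = [10, 31, 38, 68, 78, 26, 64] for k=0..6.
Decompose π into cycles: lengths [41, 41, 1] (3 cycles, including the fixed point 0).
sign(π) = (−1)^{n − #cycles} = (−1)^{83−3} = (−1)^80 = +1.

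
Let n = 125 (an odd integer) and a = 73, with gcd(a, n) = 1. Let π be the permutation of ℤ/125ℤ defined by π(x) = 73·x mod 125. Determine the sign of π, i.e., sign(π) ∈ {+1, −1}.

-1

Orbit of 124 under x↦73x: [124, 52, 46, 108, 9, 32, 86]… (length divides ord_125(73)).
The orbit structure of x ↦ 73x mod 125: 4 orbits of sizes [100, 20, 4, 1].
Σ(ℓ_i−1) = 125−4 = 121; sign = (−1)^121 = -1.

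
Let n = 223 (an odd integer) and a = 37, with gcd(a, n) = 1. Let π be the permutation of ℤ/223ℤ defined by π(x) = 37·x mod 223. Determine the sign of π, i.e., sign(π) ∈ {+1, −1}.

+1

Start at x=156: 156 → 197 → 153 → 86 → 60 → 213 → 76 → … (one orbit).
3 cycles of lengths [111, 111, 1].
3 cycles on 223: each ℓ→(−1)^(ℓ−1), product (−1)^220 = +1.
Via Zolotarev, sign(π_{37}) = (37|223) = +1.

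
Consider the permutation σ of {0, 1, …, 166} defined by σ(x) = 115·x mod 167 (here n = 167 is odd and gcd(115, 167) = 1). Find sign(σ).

+1

Trace 57: π^k(57) = [57, 42, 154, 8, 85, 89, 48] for k=0..6.
3 cycles of lengths [83, 83, 1].
Σ(ℓ_i−1) = 167−3 = 164; sign = (−1)^164 = +1.
(115|167)_J = +1 (Zolotarev's lemma cross-check).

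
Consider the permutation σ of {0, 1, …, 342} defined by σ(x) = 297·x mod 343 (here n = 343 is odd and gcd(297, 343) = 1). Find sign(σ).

-1

Start at x=276: 276 → 338 → 230 → 53 → 306 → 330 → 255 → … (one orbit).
π_297 has 4 disjoint cycles with lengths [294, 42, 6, 1] on {0,…,342}.
With 4 cycles on 343 points, sign = (−1)^{343−4} = -1.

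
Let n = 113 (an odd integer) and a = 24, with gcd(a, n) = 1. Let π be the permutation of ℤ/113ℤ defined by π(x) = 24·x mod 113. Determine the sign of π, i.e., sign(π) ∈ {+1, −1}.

-1

Orbit of 16 under x↦24x: [16, 45, 63, 43, 15, 21, 52]… (length divides ord_113(24)).
Cycle type of π: 112 + 1; total 2 cycles.
sign(π) = (−1)^{n − #cycles} = (−1)^{113−2} = (−1)^111 = -1.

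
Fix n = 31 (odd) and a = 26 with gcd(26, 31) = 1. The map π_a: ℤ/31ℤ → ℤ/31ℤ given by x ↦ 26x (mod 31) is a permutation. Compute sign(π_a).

-1

Trace 30: π^k(30) = [30, 5, 6, 1, 26, 25] for k=0..5.
π_26 has 6 disjoint cycles with lengths [6, 6, 6, 6, 6, 1] on {0,…,30}.
Σ(ℓ_i−1) = 31−6 = 25; sign = (−1)^25 = -1.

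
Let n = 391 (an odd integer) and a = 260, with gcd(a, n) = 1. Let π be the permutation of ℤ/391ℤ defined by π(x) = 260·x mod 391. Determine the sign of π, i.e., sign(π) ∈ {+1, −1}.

+1

Trace 286: π^k(286) = [286, 70, 214, 118, 182, 9, 385] for k=0..6.
Cycle lengths of π_260 on ℤ/391ℤ: [176, 176, 22, 16, 1]; 5 cycles in total.
Σ(ℓ_i−1) = 391−5 = 386; sign = (−1)^386 = +1.
Via Zolotarev, sign(π_{260}) = (260|391) = +1.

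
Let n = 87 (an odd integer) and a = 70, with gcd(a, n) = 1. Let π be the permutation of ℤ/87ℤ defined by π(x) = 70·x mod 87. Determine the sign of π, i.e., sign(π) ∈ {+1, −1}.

Start at x=70: 70 → 28 → 46 → 1 → 70 (one orbit).
24 cycles of lengths [4, 4, 4, 4, 4, 4, 4, 4, 4, 4, 4, 4, 4, 4, 4, 4, 4, 4, 4, 4, 4, 1, 1, 1].
24 cycles on 87: each ℓ→(−1)^(ℓ−1), product (−1)^63 = -1.
Via Zolotarev, sign(π_{70}) = (70|87) = -1.

-1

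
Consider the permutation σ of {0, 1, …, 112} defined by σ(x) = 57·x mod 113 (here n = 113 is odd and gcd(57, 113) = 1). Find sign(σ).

Start at x=1: 1 → 57 → 85 → 99 → 106 → 53 → 83 → … (one orbit).
5 cycles of lengths [28, 28, 28, 28, 1].
With 5 cycles on 113 points, sign = (−1)^{113−5} = +1.

+1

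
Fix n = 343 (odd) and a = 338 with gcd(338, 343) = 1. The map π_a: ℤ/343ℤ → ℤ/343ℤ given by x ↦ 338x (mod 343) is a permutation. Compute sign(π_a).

+1

Trace 288: π^k(288) = [288, 275, 340, 15, 268, 32, 183] for k=0..6.
Cycle type of π: 147×2 + 21×2 + 3×2 + 1; total 7 cycles.
343 − 7 = 336 transpositions; sign(π) = (−1)^336 = +1.
Check: (338/343) = +1 by Zolotarev.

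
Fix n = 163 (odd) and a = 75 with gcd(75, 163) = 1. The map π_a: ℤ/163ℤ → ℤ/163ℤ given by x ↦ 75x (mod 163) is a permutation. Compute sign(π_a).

Start at x=141: 141 → 143 → 130 → 133 → 32 → 118 → 48 → … (one orbit).
The orbit structure of x ↦ 75x mod 163: 2 orbits of sizes [162, 1].
Σ(ℓ_i−1) = 163−2 = 161; sign = (−1)^161 = -1.

-1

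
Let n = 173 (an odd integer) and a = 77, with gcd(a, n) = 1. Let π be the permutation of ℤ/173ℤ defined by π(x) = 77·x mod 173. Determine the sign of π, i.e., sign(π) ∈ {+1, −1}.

+1

Orbit of 16 under x↦77x: [16, 21, 60, 122, 52, 25, 22]… (length divides ord_173(77)).
Cycle type of π: 86×2 + 1; total 3 cycles.
With 3 cycles on 173 points, sign = (−1)^{173−3} = +1.
Zolotarev: (77|173) = +1, matching the cycle-count sign.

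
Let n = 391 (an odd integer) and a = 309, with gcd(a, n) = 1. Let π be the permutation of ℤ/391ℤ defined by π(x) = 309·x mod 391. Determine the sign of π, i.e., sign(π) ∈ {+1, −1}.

+1

Start at x=52: 52 → 37 → 94 → 112 → 200 → 22 → 151 → … (one orbit).
The orbit structure of x ↦ 309x mod 391: 5 orbits of sizes [176, 176, 22, 16, 1].
5 cycles on 391: each ℓ→(−1)^(ℓ−1), product (−1)^386 = +1.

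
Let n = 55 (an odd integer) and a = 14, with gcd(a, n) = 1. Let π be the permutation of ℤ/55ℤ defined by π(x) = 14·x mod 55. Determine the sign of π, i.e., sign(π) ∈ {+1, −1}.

+1

Orbit of 4 under x↦14x: [4, 1, 14, 31, 49, 26, 34]… (length divides ord_55(14)).
The orbit structure of x ↦ 14x mod 55: 9 orbits of sizes [10, 10, 10, 10, 5, 5, 2, 2, 1].
Σ(ℓ_i−1) = 55−9 = 46; sign = (−1)^46 = +1.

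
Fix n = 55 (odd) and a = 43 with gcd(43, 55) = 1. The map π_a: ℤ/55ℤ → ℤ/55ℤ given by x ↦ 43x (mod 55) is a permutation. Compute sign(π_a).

+1

Start at x=43: 43 → 34 → 32 → 1 → 43 (one orbit).
Decompose π into cycles: lengths [4, 4, 4, 4, 4, 4, 4, 4, 4, 4, 4, 2, 2, 2, 2, 2, 1] (17 cycles, including the fixed point 0).
With 17 cycles on 55 points, sign = (−1)^{55−17} = +1.
Check: (43/55) = +1 by Zolotarev.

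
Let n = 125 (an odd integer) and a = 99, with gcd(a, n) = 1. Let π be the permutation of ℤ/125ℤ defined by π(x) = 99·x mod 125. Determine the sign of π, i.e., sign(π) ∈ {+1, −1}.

+1

Trace 51: π^k(51) = [51, 49, 101, 124, 26, 74, 76] for k=0..6.
Cycle type of π: 10×10 + 2×12 + 1; total 23 cycles.
sign(π) = (−1)^{n − #cycles} = (−1)^{125−23} = (−1)^102 = +1.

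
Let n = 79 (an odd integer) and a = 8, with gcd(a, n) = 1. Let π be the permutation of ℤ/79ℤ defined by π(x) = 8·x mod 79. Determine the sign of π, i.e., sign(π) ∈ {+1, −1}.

Trace 22: π^k(22) = [22, 18, 65, 46, 52, 21, 10] for k=0..6.
The orbit structure of x ↦ 8x mod 79: 7 orbits of sizes [13, 13, 13, 13, 13, 13, 1].
sign(π) = (−1)^{n − #cycles} = (−1)^{79−7} = (−1)^72 = +1.

+1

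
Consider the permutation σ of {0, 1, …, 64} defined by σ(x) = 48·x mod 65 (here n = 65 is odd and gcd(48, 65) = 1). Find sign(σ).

-1

Trace 9: π^k(9) = [9, 42, 1, 48, 29, 27, 61] for k=0..6.
10 cycles of lengths [12, 12, 12, 12, 4, 3, 3, 3, 3, 1].
65 − 10 = 55 transpositions; sign(π) = (−1)^55 = -1.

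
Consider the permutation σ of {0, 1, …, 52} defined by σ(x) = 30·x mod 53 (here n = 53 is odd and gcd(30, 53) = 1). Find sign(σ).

-1

Trace 52: π^k(52) = [52, 23, 1, 30] for k=0..3.
14 cycles of lengths [4, 4, 4, 4, 4, 4, 4, 4, 4, 4, 4, 4, 4, 1].
14 cycles on 53: each ℓ→(−1)^(ℓ−1), product (−1)^39 = -1.
Via Zolotarev, sign(π_{30}) = (30|53) = -1.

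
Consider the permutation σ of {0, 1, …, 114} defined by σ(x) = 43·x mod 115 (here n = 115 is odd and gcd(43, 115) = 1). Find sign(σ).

Orbit of 53 under x↦43x: [53, 94, 17, 41, 38, 24, 112]… (length divides ord_115(43)).
The orbit structure of x ↦ 43x mod 115: 5 orbits of sizes [44, 44, 22, 4, 1].
115 − 5 = 110 transpositions; sign(π) = (−1)^110 = +1.

+1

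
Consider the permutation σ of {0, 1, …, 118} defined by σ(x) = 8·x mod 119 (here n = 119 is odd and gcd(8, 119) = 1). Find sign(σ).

Trace 43: π^k(43) = [43, 106, 15, 1, 8, 64, 36] for k=0..6.
Decompose π into cycles: lengths [8, 8, 8, 8, 8, 8, 8, 8, 8, 8, 8, 8, 8, 8, 1, 1, 1, 1, 1, 1, 1] (21 cycles, including the fixed point 0).
21 cycles on 119: each ℓ→(−1)^(ℓ−1), product (−1)^98 = +1.
(8|119)_J = +1 (Zolotarev's lemma cross-check).

+1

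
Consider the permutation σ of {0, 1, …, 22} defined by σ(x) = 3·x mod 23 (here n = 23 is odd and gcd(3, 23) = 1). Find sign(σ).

Start at x=3: 3 → 9 → 4 → 12 → 13 → 16 → 2 → … (one orbit).
The orbit structure of x ↦ 3x mod 23: 3 orbits of sizes [11, 11, 1].
With 3 cycles on 23 points, sign = (−1)^{23−3} = +1.

+1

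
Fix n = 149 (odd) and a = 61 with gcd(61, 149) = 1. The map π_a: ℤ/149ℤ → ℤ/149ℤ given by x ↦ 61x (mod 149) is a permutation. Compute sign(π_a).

+1

Orbit of 42 under x↦61x: [42, 29, 130, 33, 76, 17, 143]… (length divides ord_149(61)).
Cycle type of π: 74×2 + 1; total 3 cycles.
149 − 3 = 146 transpositions; sign(π) = (−1)^146 = +1.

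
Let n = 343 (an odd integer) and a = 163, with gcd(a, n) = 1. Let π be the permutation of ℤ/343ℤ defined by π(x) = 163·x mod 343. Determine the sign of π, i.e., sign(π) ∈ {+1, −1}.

+1

Orbit of 11 under x↦163x: [11, 78, 23, 319, 204, 324, 333]… (length divides ord_343(163)).
π_163 has 7 disjoint cycles with lengths [147, 147, 21, 21, 3, 3, 1] on {0,…,342}.
7 cycles on 343: each ℓ→(−1)^(ℓ−1), product (−1)^336 = +1.
The Jacobi symbol (163|343) = +1 (Zolotarev) agrees.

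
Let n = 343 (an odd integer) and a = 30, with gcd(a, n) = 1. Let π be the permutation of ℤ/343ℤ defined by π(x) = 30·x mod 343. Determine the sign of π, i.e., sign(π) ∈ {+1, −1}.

Start at x=128: 128 → 67 → 295 → 275 → 18 → 197 → 79 → … (one orbit).
π_30 has 31 disjoint cycles with lengths [21, 21, 21, 21, 21, 21, 21, 21, 21, 21, 21, 21, 21, 21, 3, 3, 3, 3, 3, 3, 3, 3, 3, 3, 3, 3, 3, 3, 3, 3, 1] on {0,…,342}.
Σ(ℓ_i−1) = 343−31 = 312; sign = (−1)^312 = +1.
(30|343)_J = +1 (Zolotarev's lemma cross-check).

+1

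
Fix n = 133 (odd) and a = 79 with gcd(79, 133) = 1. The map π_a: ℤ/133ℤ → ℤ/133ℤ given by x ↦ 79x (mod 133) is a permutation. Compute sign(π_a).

Trace 25: π^k(25) = [25, 113, 16, 67, 106, 128, 4] for k=0..6.
Cycle lengths of π_79 on ℤ/133ℤ: [18, 18, 18, 18, 18, 18, 18, 3, 3, 1]; 10 cycles in total.
133 − 10 = 123 transpositions; sign(π) = (−1)^123 = -1.
Zolotarev: (79|133) = -1, matching the cycle-count sign.

-1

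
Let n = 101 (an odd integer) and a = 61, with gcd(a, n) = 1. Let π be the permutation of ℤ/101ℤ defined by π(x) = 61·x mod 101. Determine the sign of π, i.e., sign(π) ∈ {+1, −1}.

-1

Start at x=27: 27 → 31 → 73 → 9 → 44 → 58 → 3 → … (one orbit).
Cycle lengths of π_61 on ℤ/101ℤ: [100, 1]; 2 cycles in total.
sign(π) = (−1)^{n − #cycles} = (−1)^{101−2} = (−1)^99 = -1.
The Jacobi symbol (61|101) = -1 (Zolotarev) agrees.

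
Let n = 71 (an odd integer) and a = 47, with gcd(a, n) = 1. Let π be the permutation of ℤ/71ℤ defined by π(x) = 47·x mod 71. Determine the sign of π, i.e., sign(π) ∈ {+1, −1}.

-1

Orbit of 25 under x↦47x: [25, 39, 58, 28, 38, 11, 20]… (length divides ord_71(47)).
π_47 has 2 disjoint cycles with lengths [70, 1] on {0,…,70}.
2 cycles on 71: each ℓ→(−1)^(ℓ−1), product (−1)^69 = -1.
Zolotarev: (47|71) = -1, matching the cycle-count sign.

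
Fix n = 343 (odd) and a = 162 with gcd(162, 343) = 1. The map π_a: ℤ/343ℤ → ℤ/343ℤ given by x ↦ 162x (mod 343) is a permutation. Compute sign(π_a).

+1

Orbit of 204 under x↦162x: [204, 120, 232, 197, 15, 29, 239]… (length divides ord_343(162)).
Decompose π into cycles: lengths [49, 49, 49, 49, 49, 49, 7, 7, 7, 7, 7, 7, 1, 1, 1, 1, 1, 1, 1] (19 cycles, including the fixed point 0).
343 − 19 = 324 transpositions; sign(π) = (−1)^324 = +1.
The Jacobi symbol (162|343) = +1 (Zolotarev) agrees.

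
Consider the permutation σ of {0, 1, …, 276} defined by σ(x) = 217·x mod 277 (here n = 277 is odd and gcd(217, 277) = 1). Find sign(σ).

-1

Trace 217: π^k(217) = [217, 276, 60, 1] for k=0..3.
Decompose π into cycles: lengths [4, 4, 4, 4, 4, 4, 4, 4, 4, 4, 4, 4, 4, 4, 4, 4, 4, 4, 4, 4, 4, 4, 4, 4, 4, 4, 4, 4, 4, 4, 4, 4, 4, 4, 4, 4, 4, 4, 4, 4, 4, 4, 4, 4, 4, 4, 4, 4, 4, 4, 4, 4, 4, 4, 4, 4, 4, 4, 4, 4, 4, 4, 4, 4, 4, 4, 4, 4, 4, 1] (70 cycles, including the fixed point 0).
277 − 70 = 207 transpositions; sign(π) = (−1)^207 = -1.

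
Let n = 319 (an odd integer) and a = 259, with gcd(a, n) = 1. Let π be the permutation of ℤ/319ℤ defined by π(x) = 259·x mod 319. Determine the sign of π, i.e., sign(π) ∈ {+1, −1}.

+1

Orbit of 43 under x↦259x: [43, 291, 85, 4, 79, 45, 171]… (length divides ord_319(259)).
Cycle lengths of π_259 on ℤ/319ℤ: [140, 140, 28, 10, 1]; 5 cycles in total.
319 − 5 = 314 transpositions; sign(π) = (−1)^314 = +1.
Check: (259/319) = +1 by Zolotarev.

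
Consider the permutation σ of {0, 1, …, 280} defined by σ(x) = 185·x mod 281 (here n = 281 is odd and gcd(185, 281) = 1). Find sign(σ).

-1

Start at x=134: 134 → 62 → 230 → 119 → 97 → 242 → 91 → … (one orbit).
The orbit structure of x ↦ 185x mod 281: 2 orbits of sizes [280, 1].
2 cycles on 281: each ℓ→(−1)^(ℓ−1), product (−1)^279 = -1.
(185|281)_J = -1 (Zolotarev's lemma cross-check).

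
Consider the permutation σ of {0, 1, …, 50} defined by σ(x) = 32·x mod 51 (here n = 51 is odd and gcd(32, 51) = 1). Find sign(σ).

-1

Orbit of 4 under x↦32x: [4, 26, 16, 2, 13, 8, 1]… (length divides ord_51(32)).
8 cycles of lengths [8, 8, 8, 8, 8, 8, 2, 1].
Σ(ℓ_i−1) = 51−8 = 43; sign = (−1)^43 = -1.
(32|51)_J = -1 (Zolotarev's lemma cross-check).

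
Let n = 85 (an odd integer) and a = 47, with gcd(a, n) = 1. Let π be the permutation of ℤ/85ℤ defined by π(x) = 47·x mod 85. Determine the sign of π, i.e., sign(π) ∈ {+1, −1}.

Start at x=1: 1 → 47 → 84 → 38 → 1 (one orbit).
Cycle type of π: 4×21 + 1; total 22 cycles.
Σ(ℓ_i−1) = 85−22 = 63; sign = (−1)^63 = -1.
Via Zolotarev, sign(π_{47}) = (47|85) = -1.

-1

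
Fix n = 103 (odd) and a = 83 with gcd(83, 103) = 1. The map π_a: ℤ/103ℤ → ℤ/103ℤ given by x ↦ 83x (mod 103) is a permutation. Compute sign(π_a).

+1

Start at x=8: 8 → 46 → 7 → 66 → 19 → 32 → 81 → … (one orbit).
π_83 has 3 disjoint cycles with lengths [51, 51, 1] on {0,…,102}.
sign(π) = (−1)^{n − #cycles} = (−1)^{103−3} = (−1)^100 = +1.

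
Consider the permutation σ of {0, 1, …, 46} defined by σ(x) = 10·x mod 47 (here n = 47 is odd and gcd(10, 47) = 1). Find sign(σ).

Trace 38: π^k(38) = [38, 4, 40, 24, 5, 3, 30] for k=0..6.
The orbit structure of x ↦ 10x mod 47: 2 orbits of sizes [46, 1].
Σ(ℓ_i−1) = 47−2 = 45; sign = (−1)^45 = -1.

-1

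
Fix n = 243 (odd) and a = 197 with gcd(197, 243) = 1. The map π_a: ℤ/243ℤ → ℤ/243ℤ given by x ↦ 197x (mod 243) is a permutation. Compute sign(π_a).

-1

Start at x=170: 170 → 199 → 80 → 208 → 152 → 55 → 143 → … (one orbit).
14 cycles of lengths [54, 54, 54, 18, 18, 18, 6, 6, 6, 2, 2, 2, 2, 1].
sign(π) = (−1)^{n − #cycles} = (−1)^{243−14} = (−1)^229 = -1.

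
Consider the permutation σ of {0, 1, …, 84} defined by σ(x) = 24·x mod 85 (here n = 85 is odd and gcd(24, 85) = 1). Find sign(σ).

Trace 24: π^k(24) = [24, 66, 54, 21, 79, 26, 29] for k=0..6.
Cycle type of π: 16×5 + 2×2 + 1; total 8 cycles.
n − c = 85 − 8 = 77; sign = (−1)^77 = -1.

-1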